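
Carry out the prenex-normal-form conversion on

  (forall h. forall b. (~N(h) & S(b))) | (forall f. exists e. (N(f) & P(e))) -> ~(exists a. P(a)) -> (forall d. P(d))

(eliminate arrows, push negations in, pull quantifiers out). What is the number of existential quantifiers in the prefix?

Eliminate → and ↔ using ¬ and ∨.
  ~((forall h. forall b. (~N(h) & S(b))) | (forall f. exists e. (N(f) & P(e)))) | ~~(exists a. P(a)) | (forall d. P(d))
Push ¬ through the quantifiers and connectives to reach negation normal form:
  (exists h. exists b. (N(h) | ~S(b))) & (exists f. forall e. (~N(f) | ~P(e))) | (exists a. P(a)) | (forall d. P(d))
All bound variables are already distinct, so no renaming is needed.
Pull the quantifiers to the front (each side's bound variable is not free in the other side):
  exists h. exists b. exists f. forall e. exists a. forall d. ((N(h) | ~S(b)) & (~N(f) | ~P(e)) | P(a) | P(d))
The prefix is exists h exists b exists f forall e exists a forall d: 2 universal, 4 existential.

4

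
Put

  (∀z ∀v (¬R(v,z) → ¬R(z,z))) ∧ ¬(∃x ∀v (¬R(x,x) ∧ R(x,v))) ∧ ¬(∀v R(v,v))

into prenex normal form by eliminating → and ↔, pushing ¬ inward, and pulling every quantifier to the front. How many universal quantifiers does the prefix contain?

Eliminate → and ↔ using ¬ and ∨.
  (∀z ∀v (¬¬R(v,z) ∨ ¬R(z,z))) ∧ ¬(∃x ∀v (¬R(x,x) ∧ R(x,v))) ∧ ¬(∀v R(v,v))
Move each ¬ inward, flipping quantifiers it crosses:
  (∀z ∀v (R(v,z) ∨ ¬R(z,z))) ∧ (∀x ∃v (R(x,x) ∨ ¬R(x,v))) ∧ (∃v ¬R(v,v))
Standardize variables apart so no two quantifiers bind the same name: v↦y1, v↦s.
  (∀z ∀v (R(v,z) ∨ ¬R(z,z))) ∧ (∀x ∃y1 (R(x,x) ∨ ¬R(x,y1))) ∧ (∃s ¬R(s,s))
Pull the quantifiers to the front (each side's bound variable is not free in the other side):
  ∀z ∀v ∀x ∃y1 ∃s ((R(v,z) ∨ ¬R(z,z)) ∧ (R(x,x) ∨ ¬R(x,y1)) ∧ ¬R(s,s))
The prefix is ∀z ∀v ∀x ∃y1 ∃s: 3 universal, 2 existential.

3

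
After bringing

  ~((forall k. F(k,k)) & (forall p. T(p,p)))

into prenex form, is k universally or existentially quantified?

existential

Move each ¬ inward, flipping quantifiers it crosses:
  (exists k. ~F(k,k)) | (exists p. ~T(p,p))
All bound variables are already distinct, so no renaming is needed.
Finally move all quantifiers to the prefix:
  exists k. exists p. (~F(k,k) | ~T(p,p))
The quantifier forall k sits under an odd number of negations, so it flips to exists k.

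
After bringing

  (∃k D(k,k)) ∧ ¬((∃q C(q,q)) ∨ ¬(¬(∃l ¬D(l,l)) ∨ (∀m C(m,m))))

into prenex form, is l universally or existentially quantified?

Drive negations inward (¬∀x A ≡ ∃x ¬A, ¬∃x A ≡ ∀x ¬A, De Morgan for ∧/∨):
  (∃k D(k,k)) ∧ (∀q ¬C(q,q)) ∧ ((∀l D(l,l)) ∨ (∀m C(m,m)))
All bound variables are already distinct, so no renaming is needed.
Finally move all quantifiers to the prefix:
  ∃k ∀q ∀l ∀m (D(k,k) ∧ ¬C(q,q) ∧ (D(l,l) ∨ C(m,m)))
The quantifier ∃l sits under an odd number of negations, so it flips to ∀l.

universal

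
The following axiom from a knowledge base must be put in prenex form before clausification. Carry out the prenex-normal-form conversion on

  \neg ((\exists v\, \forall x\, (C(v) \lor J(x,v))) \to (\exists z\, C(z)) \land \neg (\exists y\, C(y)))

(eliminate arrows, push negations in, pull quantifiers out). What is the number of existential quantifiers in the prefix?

2

First replace A → B with ¬A ∨ B.
  \neg (\neg (\exists v\, \forall x\, (C(v) \lor J(x,v))) \lor (\exists z\, C(z)) \land \neg (\exists y\, C(y)))
Drive negations inward (¬∀x A ≡ ∃x ¬A, ¬∃x A ≡ ∀x ¬A, De Morgan for ∧/∨):
  (\exists v\, \forall x\, (C(v) \lor J(x,v))) \land ((\forall z\, \neg C(z)) \lor (\exists y\, C(y)))
All bound variables are already distinct, so no renaming is needed.
Pull the quantifiers to the front (each side's bound variable is not free in the other side):
  \exists v\, \forall x\, \forall z\, \exists y\, ((C(v) \lor J(x,v)) \land (\neg C(z) \lor C(y)))
The prefix is \exists v \forall x \forall z \exists y: 2 universal, 2 existential.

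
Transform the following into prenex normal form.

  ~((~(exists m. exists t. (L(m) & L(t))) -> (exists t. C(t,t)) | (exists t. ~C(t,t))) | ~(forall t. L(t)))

Eliminate → and ↔ using ¬ and ∨.
  ~(~~(exists m. exists t. (L(m) & L(t))) | (exists t. C(t,t)) | (exists t. ~C(t,t)) | ~(forall t. L(t)))
Move each ¬ inward, flipping quantifiers it crosses:
  (forall m. forall t. (~L(m) | ~L(t))) & (forall t. ~C(t,t)) & (forall t. C(t,t)) & (forall t. L(t))
Give each quantifier a distinct variable: t↦z, t↦c, t↦u1.
  (forall m. forall t. (~L(m) | ~L(t))) & (forall z. ~C(z,z)) & (forall c. C(c,c)) & (forall u1. L(u1))
Extract every quantifier outward, since the variables are now distinct and don't occur free across branches:
  forall m. forall t. forall z. forall c. forall u1. ((~L(m) | ~L(t)) & ~C(z,z) & C(c,c) & L(u1))

forall m. forall t. forall z. forall c. forall u1. ((~L(m) | ~L(t)) & ~C(z,z) & C(c,c) & L(u1))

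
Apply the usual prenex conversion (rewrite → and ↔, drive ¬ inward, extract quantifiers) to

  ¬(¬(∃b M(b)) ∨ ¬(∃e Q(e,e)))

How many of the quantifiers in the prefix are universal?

Move each ¬ inward, flipping quantifiers it crosses:
  (∃b M(b)) ∧ (∃e Q(e,e))
Finally move all quantifiers to the prefix:
  ∃b ∃e (M(b) ∧ Q(e,e))
The prefix is ∃b ∃e: 0 universal, 2 existential.

0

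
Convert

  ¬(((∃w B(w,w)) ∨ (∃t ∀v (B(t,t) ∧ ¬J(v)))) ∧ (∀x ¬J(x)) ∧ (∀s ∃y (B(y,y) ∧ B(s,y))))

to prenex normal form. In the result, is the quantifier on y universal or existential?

universal

Move each ¬ inward, flipping quantifiers it crosses:
  (∀w ¬B(w,w)) ∧ (∀t ∃v (¬B(t,t) ∨ J(v))) ∨ (∃x J(x)) ∨ (∃s ∀y (¬B(y,y) ∨ ¬B(s,y)))
Extract every quantifier outward, since the variables are now distinct and don't occur free across branches:
  ∀w ∀t ∃v ∃x ∃s ∀y (¬B(w,w) ∧ (¬B(t,t) ∨ J(v)) ∨ J(x) ∨ ¬B(y,y) ∨ ¬B(s,y))
The quantifier ∃y sits under an odd number of negations, so it flips to ∀y.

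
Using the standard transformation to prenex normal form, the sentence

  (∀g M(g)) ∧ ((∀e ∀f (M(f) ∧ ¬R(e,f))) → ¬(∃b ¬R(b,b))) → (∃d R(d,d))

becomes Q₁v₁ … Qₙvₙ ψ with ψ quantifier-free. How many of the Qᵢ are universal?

2

First replace A → B with ¬A ∨ B.
  ¬((∀g M(g)) ∧ (¬(∀e ∀f (M(f) ∧ ¬R(e,f))) ∨ ¬(∃b ¬R(b,b)))) ∨ (∃d R(d,d))
Drive negations inward (¬∀x A ≡ ∃x ¬A, ¬∃x A ≡ ∀x ¬A, De Morgan for ∧/∨):
  (∃g ¬M(g)) ∨ (∀e ∀f (M(f) ∧ ¬R(e,f))) ∧ (∃b ¬R(b,b)) ∨ (∃d R(d,d))
All bound variables are already distinct, so no renaming is needed.
Pull the quantifiers to the front (each side's bound variable is not free in the other side):
  ∃g ∀e ∀f ∃b ∃d (¬M(g) ∨ M(f) ∧ ¬R(e,f) ∧ ¬R(b,b) ∨ R(d,d))
The prefix is ∃g ∀e ∀f ∃b ∃d: 2 universal, 3 existential.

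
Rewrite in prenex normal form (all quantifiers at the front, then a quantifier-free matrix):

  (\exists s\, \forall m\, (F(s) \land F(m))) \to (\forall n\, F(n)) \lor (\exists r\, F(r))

\forall s\, \exists m\, \forall n\, \exists r\, (\neg F(s) \lor \neg F(m) \lor F(n) \lor F(r))

Rewrite implications/biconditionals: A → B as ¬A ∨ B.
  \neg (\exists s\, \forall m\, (F(s) \land F(m))) \lor (\forall n\, F(n)) \lor (\exists r\, F(r))
Push ¬ through the quantifiers and connectives to reach negation normal form:
  (\forall s\, \exists m\, (\neg F(s) \lor \neg F(m))) \lor (\forall n\, F(n)) \lor (\exists r\, F(r))
Extract every quantifier outward, since the variables are now distinct and don't occur free across branches:
  \forall s\, \exists m\, \forall n\, \exists r\, (\neg F(s) \lor \neg F(m) \lor F(n) \lor F(r))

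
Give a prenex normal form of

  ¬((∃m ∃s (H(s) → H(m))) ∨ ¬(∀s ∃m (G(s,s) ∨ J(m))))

First replace A → B with ¬A ∨ B.
  ¬((∃m ∃s (¬H(s) ∨ H(m))) ∨ ¬(∀s ∃m (G(s,s) ∨ J(m))))
Push ¬ through the quantifiers and connectives to reach negation normal form:
  (∀m ∀s (H(s) ∧ ¬H(m))) ∧ (∀s ∃m (G(s,s) ∨ J(m)))
Give each quantifier a distinct variable: s↦v, m↦x.
  (∀m ∀s (H(s) ∧ ¬H(m))) ∧ (∀v ∃x (G(v,v) ∨ J(x)))
Pull the quantifiers to the front (each side's bound variable is not free in the other side):
  ∀m ∀s ∀v ∃x (H(s) ∧ ¬H(m) ∧ (G(v,v) ∨ J(x)))

∀m ∀s ∀v ∃x (H(s) ∧ ¬H(m) ∧ (G(v,v) ∨ J(x)))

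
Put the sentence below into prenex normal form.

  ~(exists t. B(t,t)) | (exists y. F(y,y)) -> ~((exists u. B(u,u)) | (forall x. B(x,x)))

Eliminate → and ↔ using ¬ and ∨.
  ~(~(exists t. B(t,t)) | (exists y. F(y,y))) | ~((exists u. B(u,u)) | (forall x. B(x,x)))
Push ¬ through the quantifiers and connectives to reach negation normal form:
  (exists t. B(t,t)) & (forall y. ~F(y,y)) | (forall u. ~B(u,u)) & (exists x. ~B(x,x))
All bound variables are already distinct, so no renaming is needed.
Extract every quantifier outward, since the variables are now distinct and don't occur free across branches:
  exists t. forall y. forall u. exists x. (B(t,t) & ~F(y,y) | ~B(u,u) & ~B(x,x))

exists t. forall y. forall u. exists x. (B(t,t) & ~F(y,y) | ~B(u,u) & ~B(x,x))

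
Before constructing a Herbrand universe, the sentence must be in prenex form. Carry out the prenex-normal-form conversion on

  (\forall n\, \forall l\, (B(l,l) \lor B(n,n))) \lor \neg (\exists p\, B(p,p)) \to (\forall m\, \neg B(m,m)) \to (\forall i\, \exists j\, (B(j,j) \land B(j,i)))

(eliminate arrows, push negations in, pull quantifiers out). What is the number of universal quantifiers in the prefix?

1

First replace A → B with ¬A ∨ B.
  \neg ((\forall n\, \forall l\, (B(l,l) \lor B(n,n))) \lor \neg (\exists p\, B(p,p))) \lor \neg (\forall m\, \neg B(m,m)) \lor (\forall i\, \exists j\, (B(j,j) \land B(j,i)))
Drive negations inward (¬∀x A ≡ ∃x ¬A, ¬∃x A ≡ ∀x ¬A, De Morgan for ∧/∨):
  (\exists n\, \exists l\, (\neg B(l,l) \land \neg B(n,n))) \land (\exists p\, B(p,p)) \lor (\exists m\, B(m,m)) \lor (\forall i\, \exists j\, (B(j,j) \land B(j,i)))
All bound variables are already distinct, so no renaming is needed.
Finally move all quantifiers to the prefix:
  \exists n\, \exists l\, \exists p\, \exists m\, \forall i\, \exists j\, (\neg B(l,l) \land \neg B(n,n) \land B(p,p) \lor B(m,m) \lor B(j,j) \land B(j,i))
The prefix is \exists n \exists l \exists p \exists m \forall i \exists j: 1 universal, 5 existential.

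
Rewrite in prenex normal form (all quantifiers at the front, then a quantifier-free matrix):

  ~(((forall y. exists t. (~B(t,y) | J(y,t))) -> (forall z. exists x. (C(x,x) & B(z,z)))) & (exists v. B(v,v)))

forall y. exists t. exists z. forall x. forall v. ((~B(t,y) | J(y,t)) & (~C(x,x) | ~B(z,z)) | ~B(v,v))

Rewrite implications/biconditionals: A → B as ¬A ∨ B.
  ~((~(forall y. exists t. (~B(t,y) | J(y,t))) | (forall z. exists x. (C(x,x) & B(z,z)))) & (exists v. B(v,v)))
Move each ¬ inward, flipping quantifiers it crosses:
  (forall y. exists t. (~B(t,y) | J(y,t))) & (exists z. forall x. (~C(x,x) | ~B(z,z))) | (forall v. ~B(v,v))
All bound variables are already distinct, so no renaming is needed.
Pull the quantifiers to the front (each side's bound variable is not free in the other side):
  forall y. exists t. exists z. forall x. forall v. ((~B(t,y) | J(y,t)) & (~C(x,x) | ~B(z,z)) | ~B(v,v))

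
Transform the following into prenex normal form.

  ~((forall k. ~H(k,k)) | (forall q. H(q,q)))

exists k. exists q. (H(k,k) & ~H(q,q))

Drive negations inward (¬∀x A ≡ ∃x ¬A, ¬∃x A ≡ ∀x ¬A, De Morgan for ∧/∨):
  (exists k. H(k,k)) & (exists q. ~H(q,q))
Extract every quantifier outward, since the variables are now distinct and don't occur free across branches:
  exists k. exists q. (H(k,k) & ~H(q,q))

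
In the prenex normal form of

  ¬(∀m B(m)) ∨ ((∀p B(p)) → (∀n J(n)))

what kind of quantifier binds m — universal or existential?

Eliminate → and ↔ using ¬ and ∨.
  ¬(∀m B(m)) ∨ ¬(∀p B(p)) ∨ (∀n J(n))
Push ¬ through the quantifiers and connectives to reach negation normal form:
  (∃m ¬B(m)) ∨ (∃p ¬B(p)) ∨ (∀n J(n))
All bound variables are already distinct, so no renaming is needed.
Pull the quantifiers to the front (each side's bound variable is not free in the other side):
  ∃m ∃p ∀n (¬B(m) ∨ ¬B(p) ∨ J(n))
The quantifier ∀m sits under an odd number of negations (counting the antecedent side of each →), so it flips to ∃m.

existential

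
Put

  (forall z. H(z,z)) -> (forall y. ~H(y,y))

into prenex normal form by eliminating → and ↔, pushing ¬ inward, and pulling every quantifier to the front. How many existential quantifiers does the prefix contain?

1

First replace A → B with ¬A ∨ B.
  ~(forall z. H(z,z)) | (forall y. ~H(y,y))
Drive negations inward (¬∀x A ≡ ∃x ¬A, ¬∃x A ≡ ∀x ¬A, De Morgan for ∧/∨):
  (exists z. ~H(z,z)) | (forall y. ~H(y,y))
All bound variables are already distinct, so no renaming is needed.
Extract every quantifier outward, since the variables are now distinct and don't occur free across branches:
  exists z. forall y. (~H(z,z) | ~H(y,y))
The prefix is exists z forall y: 1 universal, 1 existential.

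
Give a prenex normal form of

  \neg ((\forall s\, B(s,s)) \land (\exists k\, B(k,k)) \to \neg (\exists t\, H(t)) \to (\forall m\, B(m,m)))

\forall s\, \exists k\, \forall t\, \exists m\, (B(s,s) \land B(k,k) \land \neg H(t) \land \neg B(m,m))

Eliminate → and ↔ using ¬ and ∨.
  \neg (\neg ((\forall s\, B(s,s)) \land (\exists k\, B(k,k))) \lor \neg \neg (\exists t\, H(t)) \lor (\forall m\, B(m,m)))
Drive negations inward (¬∀x A ≡ ∃x ¬A, ¬∃x A ≡ ∀x ¬A, De Morgan for ∧/∨):
  (\forall s\, B(s,s)) \land (\exists k\, B(k,k)) \land (\forall t\, \neg H(t)) \land (\exists m\, \neg B(m,m))
All bound variables are already distinct, so no renaming is needed.
Pull the quantifiers to the front (each side's bound variable is not free in the other side):
  \forall s\, \exists k\, \forall t\, \exists m\, (B(s,s) \land B(k,k) \land \neg H(t) \land \neg B(m,m))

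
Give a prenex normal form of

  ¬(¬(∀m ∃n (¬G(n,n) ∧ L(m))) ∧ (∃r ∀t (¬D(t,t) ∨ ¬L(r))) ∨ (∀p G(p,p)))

∀m ∃n ∀r ∃t ∃p ((¬G(n,n) ∧ L(m) ∨ D(t,t) ∧ L(r)) ∧ ¬G(p,p))

Move each ¬ inward, flipping quantifiers it crosses:
  ((∀m ∃n (¬G(n,n) ∧ L(m))) ∨ (∀r ∃t (D(t,t) ∧ L(r)))) ∧ (∃p ¬G(p,p))
All bound variables are already distinct, so no renaming is needed.
Extract every quantifier outward, since the variables are now distinct and don't occur free across branches:
  ∀m ∃n ∀r ∃t ∃p ((¬G(n,n) ∧ L(m) ∨ D(t,t) ∧ L(r)) ∧ ¬G(p,p))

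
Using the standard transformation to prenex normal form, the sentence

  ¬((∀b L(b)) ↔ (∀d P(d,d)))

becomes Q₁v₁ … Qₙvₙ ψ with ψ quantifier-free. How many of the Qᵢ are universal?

2

First replace A → B with ¬A ∨ B; A ↔ B as (¬A ∨ B) ∧ (¬B ∨ A).
  ¬((¬(∀b L(b)) ∨ (∀d P(d,d))) ∧ (¬(∀d P(d,d)) ∨ (∀b L(b))))
Push ¬ through the quantifiers and connectives to reach negation normal form:
  (∀b L(b)) ∧ (∃d ¬P(d,d)) ∨ (∀d P(d,d)) ∧ (∃b ¬L(b))
Give each quantifier a distinct variable: d↦u1, b↦v.
  (∀b L(b)) ∧ (∃d ¬P(d,d)) ∨ (∀u1 P(u1,u1)) ∧ (∃v ¬L(v))
Pull the quantifiers to the front (each side's bound variable is not free in the other side):
  ∀b ∃d ∀u1 ∃v (L(b) ∧ ¬P(d,d) ∨ P(u1,u1) ∧ ¬L(v))
The prefix is ∀b ∃d ∀u1 ∃v: 2 universal, 2 existential.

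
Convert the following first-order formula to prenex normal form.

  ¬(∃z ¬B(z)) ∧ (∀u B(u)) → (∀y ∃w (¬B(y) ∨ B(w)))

First replace A → B with ¬A ∨ B.
  ¬(¬(∃z ¬B(z)) ∧ (∀u B(u))) ∨ (∀y ∃w (¬B(y) ∨ B(w)))
Move each ¬ inward, flipping quantifiers it crosses:
  (∃z ¬B(z)) ∨ (∃u ¬B(u)) ∨ (∀y ∃w (¬B(y) ∨ B(w)))
All bound variables are already distinct, so no renaming is needed.
Finally move all quantifiers to the prefix:
  ∃z ∃u ∀y ∃w (¬B(z) ∨ ¬B(u) ∨ ¬B(y) ∨ B(w))

∃z ∃u ∀y ∃w (¬B(z) ∨ ¬B(u) ∨ ¬B(y) ∨ B(w))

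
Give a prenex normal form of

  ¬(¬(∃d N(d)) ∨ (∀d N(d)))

∃d ∃x1 (N(d) ∧ ¬N(x1))

Push ¬ through the quantifiers and connectives to reach negation normal form:
  (∃d N(d)) ∧ (∃d ¬N(d))
Give each quantifier a distinct variable: d↦x1.
  (∃d N(d)) ∧ (∃x1 ¬N(x1))
Finally move all quantifiers to the prefix:
  ∃d ∃x1 (N(d) ∧ ¬N(x1))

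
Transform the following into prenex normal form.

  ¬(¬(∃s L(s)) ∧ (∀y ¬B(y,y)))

∃s ∃y (L(s) ∨ B(y,y))

Push ¬ through the quantifiers and connectives to reach negation normal form:
  (∃s L(s)) ∨ (∃y B(y,y))
All bound variables are already distinct, so no renaming is needed.
Extract every quantifier outward, since the variables are now distinct and don't occur free across branches:
  ∃s ∃y (L(s) ∨ B(y,y))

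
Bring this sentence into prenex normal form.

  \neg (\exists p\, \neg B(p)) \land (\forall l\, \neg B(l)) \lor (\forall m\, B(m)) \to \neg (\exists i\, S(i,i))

First replace A → B with ¬A ∨ B.
  \neg (\neg (\exists p\, \neg B(p)) \land (\forall l\, \neg B(l)) \lor (\forall m\, B(m))) \lor \neg (\exists i\, S(i,i))
Push ¬ through the quantifiers and connectives to reach negation normal form:
  ((\exists p\, \neg B(p)) \lor (\exists l\, B(l))) \land (\exists m\, \neg B(m)) \lor (\forall i\, \neg S(i,i))
Extract every quantifier outward, since the variables are now distinct and don't occur free across branches:
  \exists p\, \exists l\, \exists m\, \forall i\, ((\neg B(p) \lor B(l)) \land \neg B(m) \lor \neg S(i,i))

\exists p\, \exists l\, \exists m\, \forall i\, ((\neg B(p) \lor B(l)) \land \neg B(m) \lor \neg S(i,i))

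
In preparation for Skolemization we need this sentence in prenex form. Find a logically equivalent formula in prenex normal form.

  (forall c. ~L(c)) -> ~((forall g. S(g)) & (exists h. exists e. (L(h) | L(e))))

First replace A → B with ¬A ∨ B.
  ~(forall c. ~L(c)) | ~((forall g. S(g)) & (exists h. exists e. (L(h) | L(e))))
Push ¬ through the quantifiers and connectives to reach negation normal form:
  (exists c. L(c)) | (exists g. ~S(g)) | (forall h. forall e. (~L(h) & ~L(e)))
Extract every quantifier outward, since the variables are now distinct and don't occur free across branches:
  exists c. exists g. forall h. forall e. (L(c) | ~S(g) | ~L(h) & ~L(e))

exists c. exists g. forall h. forall e. (L(c) | ~S(g) | ~L(h) & ~L(e))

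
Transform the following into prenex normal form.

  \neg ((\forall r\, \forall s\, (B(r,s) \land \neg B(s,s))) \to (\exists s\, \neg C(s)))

Rewrite implications/biconditionals: A → B as ¬A ∨ B.
  \neg (\neg (\forall r\, \forall s\, (B(r,s) \land \neg B(s,s))) \lor (\exists s\, \neg C(s)))
Drive negations inward (¬∀x A ≡ ∃x ¬A, ¬∃x A ≡ ∀x ¬A, De Morgan for ∧/∨):
  (\forall r\, \forall s\, (B(r,s) \land \neg B(s,s))) \land (\forall s\, C(s))
Rename bound variables to avoid capture: s↦a.
  (\forall r\, \forall s\, (B(r,s) \land \neg B(s,s))) \land (\forall a\, C(a))
Pull the quantifiers to the front (each side's bound variable is not free in the other side):
  \forall r\, \forall s\, \forall a\, (B(r,s) \land \neg B(s,s) \land C(a))

\forall r\, \forall s\, \forall a\, (B(r,s) \land \neg B(s,s) \land C(a))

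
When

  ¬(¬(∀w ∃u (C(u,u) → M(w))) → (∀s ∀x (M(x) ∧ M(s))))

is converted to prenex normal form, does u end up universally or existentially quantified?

universal

First replace A → B with ¬A ∨ B.
  ¬(¬¬(∀w ∃u (¬C(u,u) ∨ M(w))) ∨ (∀s ∀x (M(x) ∧ M(s))))
Move each ¬ inward, flipping quantifiers it crosses:
  (∃w ∀u (C(u,u) ∧ ¬M(w))) ∧ (∃s ∃x (¬M(x) ∨ ¬M(s)))
Pull the quantifiers to the front (each side's bound variable is not free in the other side):
  ∃w ∀u ∃s ∃x (C(u,u) ∧ ¬M(w) ∧ (¬M(x) ∨ ¬M(s)))
The quantifier ∃u sits under an odd number of negations (counting the antecedent side of each →), so it flips to ∀u.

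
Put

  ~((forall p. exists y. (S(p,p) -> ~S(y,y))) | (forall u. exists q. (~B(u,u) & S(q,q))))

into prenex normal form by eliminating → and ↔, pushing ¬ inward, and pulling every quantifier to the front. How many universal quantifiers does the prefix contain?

Eliminate → and ↔ using ¬ and ∨.
  ~((forall p. exists y. (~S(p,p) | ~S(y,y))) | (forall u. exists q. (~B(u,u) & S(q,q))))
Move each ¬ inward, flipping quantifiers it crosses:
  (exists p. forall y. (S(p,p) & S(y,y))) & (exists u. forall q. (B(u,u) | ~S(q,q)))
All bound variables are already distinct, so no renaming is needed.
Finally move all quantifiers to the prefix:
  exists p. forall y. exists u. forall q. (S(p,p) & S(y,y) & (B(u,u) | ~S(q,q)))
The prefix is exists p forall y exists u forall q: 2 universal, 2 existential.

2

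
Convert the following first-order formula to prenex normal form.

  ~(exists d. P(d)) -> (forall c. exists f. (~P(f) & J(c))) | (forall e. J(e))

exists d. forall c. exists f. forall e. (P(d) | ~P(f) & J(c) | J(e))

Rewrite implications/biconditionals: A → B as ¬A ∨ B.
  ~~(exists d. P(d)) | (forall c. exists f. (~P(f) & J(c))) | (forall e. J(e))
Push ¬ through the quantifiers and connectives to reach negation normal form:
  (exists d. P(d)) | (forall c. exists f. (~P(f) & J(c))) | (forall e. J(e))
Finally move all quantifiers to the prefix:
  exists d. forall c. exists f. forall e. (P(d) | ~P(f) & J(c) | J(e))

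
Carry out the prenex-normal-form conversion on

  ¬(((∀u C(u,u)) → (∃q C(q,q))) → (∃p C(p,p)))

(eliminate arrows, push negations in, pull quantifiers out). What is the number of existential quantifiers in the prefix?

2

Rewrite implications/biconditionals: A → B as ¬A ∨ B.
  ¬(¬(¬(∀u C(u,u)) ∨ (∃q C(q,q))) ∨ (∃p C(p,p)))
Push ¬ through the quantifiers and connectives to reach negation normal form:
  ((∃u ¬C(u,u)) ∨ (∃q C(q,q))) ∧ (∀p ¬C(p,p))
All bound variables are already distinct, so no renaming is needed.
Pull the quantifiers to the front (each side's bound variable is not free in the other side):
  ∃u ∃q ∀p ((¬C(u,u) ∨ C(q,q)) ∧ ¬C(p,p))
The prefix is ∃u ∃q ∀p: 1 universal, 2 existential.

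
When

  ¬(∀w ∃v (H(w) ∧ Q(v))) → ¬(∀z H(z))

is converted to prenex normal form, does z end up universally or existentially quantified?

existential

Eliminate → and ↔ using ¬ and ∨.
  ¬¬(∀w ∃v (H(w) ∧ Q(v))) ∨ ¬(∀z H(z))
Drive negations inward (¬∀x A ≡ ∃x ¬A, ¬∃x A ≡ ∀x ¬A, De Morgan for ∧/∨):
  (∀w ∃v (H(w) ∧ Q(v))) ∨ (∃z ¬H(z))
All bound variables are already distinct, so no renaming is needed.
Extract every quantifier outward, since the variables are now distinct and don't occur free across branches:
  ∀w ∃v ∃z (H(w) ∧ Q(v) ∨ ¬H(z))
The quantifier ∀z sits under an odd number of negations (counting the antecedent side of each →), so it flips to ∃z.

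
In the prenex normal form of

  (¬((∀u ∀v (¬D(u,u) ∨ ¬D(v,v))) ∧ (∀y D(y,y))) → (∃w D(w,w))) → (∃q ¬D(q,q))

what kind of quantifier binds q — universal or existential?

Eliminate → and ↔ using ¬ and ∨.
  ¬(¬¬((∀u ∀v (¬D(u,u) ∨ ¬D(v,v))) ∧ (∀y D(y,y))) ∨ (∃w D(w,w))) ∨ (∃q ¬D(q,q))
Drive negations inward (¬∀x A ≡ ∃x ¬A, ¬∃x A ≡ ∀x ¬A, De Morgan for ∧/∨):
  ((∃u ∃v (D(u,u) ∧ D(v,v))) ∨ (∃y ¬D(y,y))) ∧ (∀w ¬D(w,w)) ∨ (∃q ¬D(q,q))
All bound variables are already distinct, so no renaming is needed.
Pull the quantifiers to the front (each side's bound variable is not free in the other side):
  ∃u ∃v ∃y ∀w ∃q ((D(u,u) ∧ D(v,v) ∨ ¬D(y,y)) ∧ ¬D(w,w) ∨ ¬D(q,q))
The quantifier ∃q sits under an even number of negations (counting the antecedent side of each →), so it remains existential.

existential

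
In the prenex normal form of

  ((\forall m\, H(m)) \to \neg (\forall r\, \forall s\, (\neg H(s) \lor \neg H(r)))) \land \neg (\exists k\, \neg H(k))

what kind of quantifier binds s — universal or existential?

existential

Eliminate → and ↔ using ¬ and ∨.
  (\neg (\forall m\, H(m)) \lor \neg (\forall r\, \forall s\, (\neg H(s) \lor \neg H(r)))) \land \neg (\exists k\, \neg H(k))
Move each ¬ inward, flipping quantifiers it crosses:
  ((\exists m\, \neg H(m)) \lor (\exists r\, \exists s\, (H(s) \land H(r)))) \land (\forall k\, H(k))
All bound variables are already distinct, so no renaming is needed.
Pull the quantifiers to the front (each side's bound variable is not free in the other side):
  \exists m\, \exists r\, \exists s\, \forall k\, ((\neg H(m) \lor H(s) \land H(r)) \land H(k))
The quantifier \forall s sits under an odd number of negations (counting the antecedent side of each →), so it flips to \exists s.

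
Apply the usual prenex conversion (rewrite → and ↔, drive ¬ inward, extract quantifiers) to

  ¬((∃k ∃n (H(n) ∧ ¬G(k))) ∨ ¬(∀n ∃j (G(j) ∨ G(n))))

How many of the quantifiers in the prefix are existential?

Drive negations inward (¬∀x A ≡ ∃x ¬A, ¬∃x A ≡ ∀x ¬A, De Morgan for ∧/∨):
  (∀k ∀n (¬H(n) ∨ G(k))) ∧ (∀n ∃j (G(j) ∨ G(n)))
Rename bound variables to avoid capture: n↦c.
  (∀k ∀n (¬H(n) ∨ G(k))) ∧ (∀c ∃j (G(j) ∨ G(c)))
Extract every quantifier outward, since the variables are now distinct and don't occur free across branches:
  ∀k ∀n ∀c ∃j ((¬H(n) ∨ G(k)) ∧ (G(j) ∨ G(c)))
The prefix is ∀k ∀n ∀c ∃j: 3 universal, 1 existential.

1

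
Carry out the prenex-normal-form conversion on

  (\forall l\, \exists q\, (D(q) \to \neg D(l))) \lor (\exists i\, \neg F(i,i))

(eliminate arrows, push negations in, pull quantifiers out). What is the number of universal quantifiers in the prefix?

1

Eliminate → and ↔ using ¬ and ∨.
  (\forall l\, \exists q\, (\neg D(q) \lor \neg D(l))) \lor (\exists i\, \neg F(i,i))
Pull the quantifiers to the front (each side's bound variable is not free in the other side):
  \forall l\, \exists q\, \exists i\, (\neg D(q) \lor \neg D(l) \lor \neg F(i,i))
The prefix is \forall l \exists q \exists i: 1 universal, 2 existential.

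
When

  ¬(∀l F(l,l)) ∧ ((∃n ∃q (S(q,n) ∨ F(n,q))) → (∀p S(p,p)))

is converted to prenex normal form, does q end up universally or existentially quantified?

universal

First replace A → B with ¬A ∨ B.
  ¬(∀l F(l,l)) ∧ (¬(∃n ∃q (S(q,n) ∨ F(n,q))) ∨ (∀p S(p,p)))
Drive negations inward (¬∀x A ≡ ∃x ¬A, ¬∃x A ≡ ∀x ¬A, De Morgan for ∧/∨):
  (∃l ¬F(l,l)) ∧ ((∀n ∀q (¬S(q,n) ∧ ¬F(n,q))) ∨ (∀p S(p,p)))
Extract every quantifier outward, since the variables are now distinct and don't occur free across branches:
  ∃l ∀n ∀q ∀p (¬F(l,l) ∧ (¬S(q,n) ∧ ¬F(n,q) ∨ S(p,p)))
The quantifier ∃q sits under an odd number of negations (counting the antecedent side of each →), so it flips to ∀q.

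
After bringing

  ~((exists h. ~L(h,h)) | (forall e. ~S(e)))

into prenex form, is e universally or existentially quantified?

Push ¬ through the quantifiers and connectives to reach negation normal form:
  (forall h. L(h,h)) & (exists e. S(e))
Finally move all quantifiers to the prefix:
  forall h. exists e. (L(h,h) & S(e))
The quantifier forall e sits under an odd number of negations, so it flips to exists e.

existential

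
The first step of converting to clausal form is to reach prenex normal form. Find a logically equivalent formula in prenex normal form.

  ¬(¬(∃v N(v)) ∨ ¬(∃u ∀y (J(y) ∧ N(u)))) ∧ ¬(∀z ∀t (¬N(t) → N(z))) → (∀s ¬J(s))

First replace A → B with ¬A ∨ B.
  ¬(¬(¬(∃v N(v)) ∨ ¬(∃u ∀y (J(y) ∧ N(u)))) ∧ ¬(∀z ∀t (¬¬N(t) ∨ N(z)))) ∨ (∀s ¬J(s))
Push ¬ through the quantifiers and connectives to reach negation normal form:
  (∀v ¬N(v)) ∨ (∀u ∃y (¬J(y) ∨ ¬N(u))) ∨ (∀z ∀t (N(t) ∨ N(z))) ∨ (∀s ¬J(s))
All bound variables are already distinct, so no renaming is needed.
Finally move all quantifiers to the prefix:
  ∀v ∀u ∃y ∀z ∀t ∀s (¬N(v) ∨ ¬J(y) ∨ ¬N(u) ∨ N(t) ∨ N(z) ∨ ¬J(s))

∀v ∀u ∃y ∀z ∀t ∀s (¬N(v) ∨ ¬J(y) ∨ ¬N(u) ∨ N(t) ∨ N(z) ∨ ¬J(s))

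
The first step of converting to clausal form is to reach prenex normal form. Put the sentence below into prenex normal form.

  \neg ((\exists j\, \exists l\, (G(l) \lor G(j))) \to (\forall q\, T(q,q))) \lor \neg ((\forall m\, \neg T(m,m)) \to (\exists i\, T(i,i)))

\exists j\, \exists l\, \exists q\, \forall m\, \forall i\, ((G(l) \lor G(j)) \land \neg T(q,q) \lor \neg T(m,m) \land \neg T(i,i))

Rewrite implications/biconditionals: A → B as ¬A ∨ B.
  \neg (\neg (\exists j\, \exists l\, (G(l) \lor G(j))) \lor (\forall q\, T(q,q))) \lor \neg (\neg (\forall m\, \neg T(m,m)) \lor (\exists i\, T(i,i)))
Push ¬ through the quantifiers and connectives to reach negation normal form:
  (\exists j\, \exists l\, (G(l) \lor G(j))) \land (\exists q\, \neg T(q,q)) \lor (\forall m\, \neg T(m,m)) \land (\forall i\, \neg T(i,i))
All bound variables are already distinct, so no renaming is needed.
Pull the quantifiers to the front (each side's bound variable is not free in the other side):
  \exists j\, \exists l\, \exists q\, \forall m\, \forall i\, ((G(l) \lor G(j)) \land \neg T(q,q) \lor \neg T(m,m) \land \neg T(i,i))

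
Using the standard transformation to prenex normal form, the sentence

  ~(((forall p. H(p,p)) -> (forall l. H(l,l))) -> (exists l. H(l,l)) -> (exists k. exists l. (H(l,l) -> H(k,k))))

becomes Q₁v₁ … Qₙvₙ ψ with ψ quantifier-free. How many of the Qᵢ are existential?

First replace A → B with ¬A ∨ B.
  ~(~(~(forall p. H(p,p)) | (forall l. H(l,l))) | ~(exists l. H(l,l)) | (exists k. exists l. (~H(l,l) | H(k,k))))
Drive negations inward (¬∀x A ≡ ∃x ¬A, ¬∃x A ≡ ∀x ¬A, De Morgan for ∧/∨):
  ((exists p. ~H(p,p)) | (forall l. H(l,l))) & (exists l. H(l,l)) & (forall k. forall l. (H(l,l) & ~H(k,k)))
Give each quantifier a distinct variable: l↦z1, l↦c.
  ((exists p. ~H(p,p)) | (forall l. H(l,l))) & (exists z1. H(z1,z1)) & (forall k. forall c. (H(c,c) & ~H(k,k)))
Finally move all quantifiers to the prefix:
  exists p. forall l. exists z1. forall k. forall c. ((~H(p,p) | H(l,l)) & H(z1,z1) & H(c,c) & ~H(k,k))
The prefix is exists p forall l exists z1 forall k forall c: 3 universal, 2 existential.

2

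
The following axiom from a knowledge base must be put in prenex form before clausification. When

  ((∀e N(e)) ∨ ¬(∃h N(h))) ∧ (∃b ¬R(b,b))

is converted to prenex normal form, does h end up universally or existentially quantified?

universal

Push ¬ through the quantifiers and connectives to reach negation normal form:
  ((∀e N(e)) ∨ (∀h ¬N(h))) ∧ (∃b ¬R(b,b))
Finally move all quantifiers to the prefix:
  ∀e ∀h ∃b ((N(e) ∨ ¬N(h)) ∧ ¬R(b,b))
The quantifier ∃h sits under an odd number of negations, so it flips to ∀h.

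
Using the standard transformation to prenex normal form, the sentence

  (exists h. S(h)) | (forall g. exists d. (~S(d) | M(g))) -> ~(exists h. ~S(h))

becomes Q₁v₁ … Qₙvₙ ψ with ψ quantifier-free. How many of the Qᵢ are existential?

1

Eliminate → and ↔ using ¬ and ∨.
  ~((exists h. S(h)) | (forall g. exists d. (~S(d) | M(g)))) | ~(exists h. ~S(h))
Drive negations inward (¬∀x A ≡ ∃x ¬A, ¬∃x A ≡ ∀x ¬A, De Morgan for ∧/∨):
  (forall h. ~S(h)) & (exists g. forall d. (S(d) & ~M(g))) | (forall h. S(h))
Give each quantifier a distinct variable: h↦w1.
  (forall h. ~S(h)) & (exists g. forall d. (S(d) & ~M(g))) | (forall w1. S(w1))
Pull the quantifiers to the front (each side's bound variable is not free in the other side):
  forall h. exists g. forall d. forall w1. (~S(h) & S(d) & ~M(g) | S(w1))
The prefix is forall h exists g forall d forall w1: 3 universal, 1 existential.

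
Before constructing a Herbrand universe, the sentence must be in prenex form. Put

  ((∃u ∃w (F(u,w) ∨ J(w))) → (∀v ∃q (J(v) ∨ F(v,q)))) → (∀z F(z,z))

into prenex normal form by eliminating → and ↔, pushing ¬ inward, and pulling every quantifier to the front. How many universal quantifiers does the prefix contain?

2

Rewrite implications/biconditionals: A → B as ¬A ∨ B.
  ¬(¬(∃u ∃w (F(u,w) ∨ J(w))) ∨ (∀v ∃q (J(v) ∨ F(v,q)))) ∨ (∀z F(z,z))
Move each ¬ inward, flipping quantifiers it crosses:
  (∃u ∃w (F(u,w) ∨ J(w))) ∧ (∃v ∀q (¬J(v) ∧ ¬F(v,q))) ∨ (∀z F(z,z))
Finally move all quantifiers to the prefix:
  ∃u ∃w ∃v ∀q ∀z ((F(u,w) ∨ J(w)) ∧ ¬J(v) ∧ ¬F(v,q) ∨ F(z,z))
The prefix is ∃u ∃w ∃v ∀q ∀z: 2 universal, 3 existential.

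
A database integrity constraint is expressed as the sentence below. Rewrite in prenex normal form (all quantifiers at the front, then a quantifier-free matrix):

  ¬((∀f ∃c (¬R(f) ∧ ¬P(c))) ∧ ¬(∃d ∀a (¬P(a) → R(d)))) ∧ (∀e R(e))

∃f ∀c ∃d ∀a ∀e ((R(f) ∨ P(c) ∨ P(a) ∨ R(d)) ∧ R(e))

Rewrite implications/biconditionals: A → B as ¬A ∨ B.
  ¬((∀f ∃c (¬R(f) ∧ ¬P(c))) ∧ ¬(∃d ∀a (¬¬P(a) ∨ R(d)))) ∧ (∀e R(e))
Push ¬ through the quantifiers and connectives to reach negation normal form:
  ((∃f ∀c (R(f) ∨ P(c))) ∨ (∃d ∀a (P(a) ∨ R(d)))) ∧ (∀e R(e))
All bound variables are already distinct, so no renaming is needed.
Finally move all quantifiers to the prefix:
  ∃f ∀c ∃d ∀a ∀e ((R(f) ∨ P(c) ∨ P(a) ∨ R(d)) ∧ R(e))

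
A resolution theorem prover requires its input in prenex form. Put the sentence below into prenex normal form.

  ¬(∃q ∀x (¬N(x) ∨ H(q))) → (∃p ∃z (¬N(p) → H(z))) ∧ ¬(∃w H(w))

Rewrite implications/biconditionals: A → B as ¬A ∨ B.
  ¬¬(∃q ∀x (¬N(x) ∨ H(q))) ∨ (∃p ∃z (¬¬N(p) ∨ H(z))) ∧ ¬(∃w H(w))
Push ¬ through the quantifiers and connectives to reach negation normal form:
  (∃q ∀x (¬N(x) ∨ H(q))) ∨ (∃p ∃z (N(p) ∨ H(z))) ∧ (∀w ¬H(w))
Extract every quantifier outward, since the variables are now distinct and don't occur free across branches:
  ∃q ∀x ∃p ∃z ∀w (¬N(x) ∨ H(q) ∨ (N(p) ∨ H(z)) ∧ ¬H(w))

∃q ∀x ∃p ∃z ∀w (¬N(x) ∨ H(q) ∨ (N(p) ∨ H(z)) ∧ ¬H(w))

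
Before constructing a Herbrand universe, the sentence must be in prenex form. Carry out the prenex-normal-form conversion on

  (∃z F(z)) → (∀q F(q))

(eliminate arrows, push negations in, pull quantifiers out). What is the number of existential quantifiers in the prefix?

Eliminate → and ↔ using ¬ and ∨.
  ¬(∃z F(z)) ∨ (∀q F(q))
Move each ¬ inward, flipping quantifiers it crosses:
  (∀z ¬F(z)) ∨ (∀q F(q))
All bound variables are already distinct, so no renaming is needed.
Extract every quantifier outward, since the variables are now distinct and don't occur free across branches:
  ∀z ∀q (¬F(z) ∨ F(q))
The prefix is ∀z ∀q: 2 universal, 0 existential.

0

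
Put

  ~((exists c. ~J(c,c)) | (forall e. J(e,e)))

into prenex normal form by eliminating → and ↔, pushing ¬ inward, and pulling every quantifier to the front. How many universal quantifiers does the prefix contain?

1

Move each ¬ inward, flipping quantifiers it crosses:
  (forall c. J(c,c)) & (exists e. ~J(e,e))
Pull the quantifiers to the front (each side's bound variable is not free in the other side):
  forall c. exists e. (J(c,c) & ~J(e,e))
The prefix is forall c exists e: 1 universal, 1 existential.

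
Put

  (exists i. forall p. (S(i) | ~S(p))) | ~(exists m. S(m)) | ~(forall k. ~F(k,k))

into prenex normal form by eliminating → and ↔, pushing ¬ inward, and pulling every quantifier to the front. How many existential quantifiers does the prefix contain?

Push ¬ through the quantifiers and connectives to reach negation normal form:
  (exists i. forall p. (S(i) | ~S(p))) | (forall m. ~S(m)) | (exists k. F(k,k))
All bound variables are already distinct, so no renaming is needed.
Finally move all quantifiers to the prefix:
  exists i. forall p. forall m. exists k. (S(i) | ~S(p) | ~S(m) | F(k,k))
The prefix is exists i forall p forall m exists k: 2 universal, 2 existential.

2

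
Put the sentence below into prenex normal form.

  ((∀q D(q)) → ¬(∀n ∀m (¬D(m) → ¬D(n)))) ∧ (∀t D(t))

∃q ∃n ∃m ∀t ((¬D(q) ∨ ¬D(m) ∧ D(n)) ∧ D(t))

First replace A → B with ¬A ∨ B.
  (¬(∀q D(q)) ∨ ¬(∀n ∀m (¬¬D(m) ∨ ¬D(n)))) ∧ (∀t D(t))
Move each ¬ inward, flipping quantifiers it crosses:
  ((∃q ¬D(q)) ∨ (∃n ∃m (¬D(m) ∧ D(n)))) ∧ (∀t D(t))
All bound variables are already distinct, so no renaming is needed.
Pull the quantifiers to the front (each side's bound variable is not free in the other side):
  ∃q ∃n ∃m ∀t ((¬D(q) ∨ ¬D(m) ∧ D(n)) ∧ D(t))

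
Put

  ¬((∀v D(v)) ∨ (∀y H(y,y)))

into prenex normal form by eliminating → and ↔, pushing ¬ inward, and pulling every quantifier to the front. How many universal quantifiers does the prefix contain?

0

Drive negations inward (¬∀x A ≡ ∃x ¬A, ¬∃x A ≡ ∀x ¬A, De Morgan for ∧/∨):
  (∃v ¬D(v)) ∧ (∃y ¬H(y,y))
All bound variables are already distinct, so no renaming is needed.
Finally move all quantifiers to the prefix:
  ∃v ∃y (¬D(v) ∧ ¬H(y,y))
The prefix is ∃v ∃y: 0 universal, 2 existential.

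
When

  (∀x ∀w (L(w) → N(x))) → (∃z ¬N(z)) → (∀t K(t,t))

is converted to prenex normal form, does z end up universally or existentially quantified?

universal

First replace A → B with ¬A ∨ B.
  ¬(∀x ∀w (¬L(w) ∨ N(x))) ∨ ¬(∃z ¬N(z)) ∨ (∀t K(t,t))
Drive negations inward (¬∀x A ≡ ∃x ¬A, ¬∃x A ≡ ∀x ¬A, De Morgan for ∧/∨):
  (∃x ∃w (L(w) ∧ ¬N(x))) ∨ (∀z N(z)) ∨ (∀t K(t,t))
All bound variables are already distinct, so no renaming is needed.
Extract every quantifier outward, since the variables are now distinct and don't occur free across branches:
  ∃x ∃w ∀z ∀t (L(w) ∧ ¬N(x) ∨ N(z) ∨ K(t,t))
The quantifier ∃z sits under an odd number of negations (counting the antecedent side of each →), so it flips to ∀z.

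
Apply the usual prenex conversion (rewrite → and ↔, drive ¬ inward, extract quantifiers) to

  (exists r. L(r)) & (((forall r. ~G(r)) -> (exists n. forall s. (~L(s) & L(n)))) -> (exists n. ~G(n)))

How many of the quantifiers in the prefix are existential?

3

First replace A → B with ¬A ∨ B.
  (exists r. L(r)) & (~(~(forall r. ~G(r)) | (exists n. forall s. (~L(s) & L(n)))) | (exists n. ~G(n)))
Push ¬ through the quantifiers and connectives to reach negation normal form:
  (exists r. L(r)) & ((forall r. ~G(r)) & (forall n. exists s. (L(s) | ~L(n))) | (exists n. ~G(n)))
Standardize variables apart so no two quantifiers bind the same name: r↦c, n↦q.
  (exists r. L(r)) & ((forall c. ~G(c)) & (forall n. exists s. (L(s) | ~L(n))) | (exists q. ~G(q)))
Extract every quantifier outward, since the variables are now distinct and don't occur free across branches:
  exists r. forall c. forall n. exists s. exists q. (L(r) & (~G(c) & (L(s) | ~L(n)) | ~G(q)))
The prefix is exists r forall c forall n exists s exists q: 2 universal, 3 existential.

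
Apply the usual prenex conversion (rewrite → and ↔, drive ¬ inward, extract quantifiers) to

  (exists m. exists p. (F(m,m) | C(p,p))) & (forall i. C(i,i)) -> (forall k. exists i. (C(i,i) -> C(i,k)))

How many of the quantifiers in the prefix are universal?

Rewrite implications/biconditionals: A → B as ¬A ∨ B.
  ~((exists m. exists p. (F(m,m) | C(p,p))) & (forall i. C(i,i))) | (forall k. exists i. (~C(i,i) | C(i,k)))
Drive negations inward (¬∀x A ≡ ∃x ¬A, ¬∃x A ≡ ∀x ¬A, De Morgan for ∧/∨):
  (forall m. forall p. (~F(m,m) & ~C(p,p))) | (exists i. ~C(i,i)) | (forall k. exists i. (~C(i,i) | C(i,k)))
Standardize variables apart so no two quantifiers bind the same name: i↦w1.
  (forall m. forall p. (~F(m,m) & ~C(p,p))) | (exists i. ~C(i,i)) | (forall k. exists w1. (~C(w1,w1) | C(w1,k)))
Finally move all quantifiers to the prefix:
  forall m. forall p. exists i. forall k. exists w1. (~F(m,m) & ~C(p,p) | ~C(i,i) | ~C(w1,w1) | C(w1,k))
The prefix is forall m forall p exists i forall k exists w1: 3 universal, 2 existential.

3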